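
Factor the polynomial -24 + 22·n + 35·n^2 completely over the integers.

Need a pair with product 35·(-24) = -840 and sum 22: that's -20 and 42.
Split the middle term: 35·n^2 - 20·n + 42·n - 24 = 5·n·(7·n - 4) + 6·(7·n - 4).

(5·n + 6)·(7·n - 4)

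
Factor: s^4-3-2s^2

Substitute u = s^2 to get a quadratic in u, then factor.
s^2-3 is irreducible over ℤ (3 is not a perfect square).
s^2+1 is irreducible over ℤ (sum of squares).

(s^2+1)(s^2-3)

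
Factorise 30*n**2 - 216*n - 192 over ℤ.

Pull out the common factor 6, then factor the remaining trinomial.

6*(5*n + 4)*(n - 8)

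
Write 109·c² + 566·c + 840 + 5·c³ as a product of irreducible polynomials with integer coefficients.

By the rational root theorem, c = -14/5 is a root, so (5·c + 14) is a factor; dividing leaves c² + 19·c + 60.
The remaining quadratic factors as (c + 15)(c + 4).

(5·c + 14)·(c + 15)·(c + 4)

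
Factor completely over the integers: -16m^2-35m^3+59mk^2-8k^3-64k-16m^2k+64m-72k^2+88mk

Group: m(-35m^2-51mk-16m+8k^2+72k+64) - k(-35m^2-51mk-16m+8k^2+72k+64); both groups contain (-35m^2-51mk-16m+8k^2+72k+64), so (m-k) is a factor with cofactor -35m^2-51mk-16m+8k^2+72k+64.
The cofactor groups again: -35m^2-51mk-16m+8k^2+72k+64 = -7m(5m+8k+8) + (k+8)(5m+8k+8); both groups contain (5m+8k+8), giving -(7m-k-8)(5m+8k+8).

-(7m-k-8)(m-k)(5m+8k+8)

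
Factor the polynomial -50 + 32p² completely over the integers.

Pull out the common factor 2; 16p² - 25 is a difference of squares.

2(4p + 5)(4p - 5)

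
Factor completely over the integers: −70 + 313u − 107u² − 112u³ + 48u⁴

(3u + 5)(4u − 1)(4u − 7)(u − 2)

By the rational root theorem, u = 2 is a root, so (u − 2) divides it; the quotient is 48u³ − 16u² − 139u + 35.
Continuing, u = 1/4 is a root, giving the factor (4u − 1) and quotient 12u² − u − 35.
The remaining quadratic factors as (4u − 7)(3u + 5).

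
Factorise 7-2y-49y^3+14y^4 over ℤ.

(2y-7)(7y^3-1)

Group as (14y^4-2y) + (-49y^3+7) = 2y(7y^3-1) - 7(7y^3-1).
Both groups share the factor (7y^3-1).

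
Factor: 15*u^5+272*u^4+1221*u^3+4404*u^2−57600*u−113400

Testing divisors of the constant over divisors of the leading coefficient, u = 14/3 is a root, giving the factor (3*u−14) and quotient 5*u^4+114*u^3+939*u^2+5850*u+8100.
Continuing, u = −9/5 is a root, so (5*u+9) divides it; the quotient is u^3+21*u^2+150*u+900.
Next, u = −15 is a root, so (u+15) is a factor; dividing leaves u^2+6*u+60.
The quadratic u^2+6*u+60 has discriminant −204 < 0 and is irreducible over ℤ.

(3*u−14)*(5*u+9)*(u+15)*(u^2+6*u+60)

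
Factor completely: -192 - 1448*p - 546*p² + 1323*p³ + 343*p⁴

(7*p + 1)*(7*p + 6)*(7*p - 8)*(p + 4)

By the rational root theorem, p = -1/7 is a root, giving the factor (7*p + 1) and quotient 49*p³ + 182*p² - 104*p - 192.
Continuing, p = -6/7 is a root, so (7*p + 6) divides it; the quotient is 7*p² + 20*p - 32.
The remaining quadratic factors as (7*p - 8)(p + 4).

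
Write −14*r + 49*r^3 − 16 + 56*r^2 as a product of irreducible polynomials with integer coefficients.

Group as (49*r^3 − 14*r) + (56*r^2 − 16) = 7*r*(7*r^2 − 2) + 8*(7*r^2 − 2).
Both groups share the factor (7*r^2 − 2).

(7*r + 8)*(7*r^2 − 2)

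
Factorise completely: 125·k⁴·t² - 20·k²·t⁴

Factor out 5·k²·t², leaving 25·k² - 4·t², which is a difference of two squares.

5·k²·t²·(5·k + 2·t)·(5·k - 2·t)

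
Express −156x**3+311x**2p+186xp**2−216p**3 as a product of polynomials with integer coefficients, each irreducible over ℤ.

−(3x−2p)(4x−9p)(13x+12p)

Group: 13x(−12x**2+35xp−18p**2) + 12p(−12x**2+35xp−18p**2); both groups contain (−12x**2+35xp−18p**2), so (13x+12p) is a factor with cofactor −12x**2+35xp−18p**2.
The cofactor groups again: −12x**2+35xp−18p**2 = −3x(4x−9p) + 2p(4x−9p); both groups contain (4x−9p), giving −(3x−2p)(4x−9p).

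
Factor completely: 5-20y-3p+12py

(3p-5)(4y-1)

Group as (12py-3p) + (-20y+5) = 3p(4y-1) - 5(4y-1).
Both groups share the factor (4y-1).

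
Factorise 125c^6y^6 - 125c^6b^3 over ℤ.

Pull out the common factor 125c^6, leaving -b^3 + y^6.
Recognize a difference of cubes with the parts y^2 and b.

-125c^6(b - y^2)(b^2 + by^2 + y^4)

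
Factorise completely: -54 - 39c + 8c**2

Need a pair with product 8·(-54) = -432 and sum -39: that's -48 and 9.
Split the middle term: 8c**2 - 48c + 9c - 54 = 8c(c - 6) + 9(c - 6).

(8c + 9)(c - 6)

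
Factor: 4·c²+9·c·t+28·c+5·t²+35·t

Group: 4·c·(c+t+7) + 5·t·(c+t+7); both groups contain (c+t+7).

(4·c+5·t)·(c+t+7)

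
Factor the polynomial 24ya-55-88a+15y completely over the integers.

Group as (24ya+15y) + (-88a-55) = 3y(8a+5) - 11(8a+5).
Both groups share the factor (8a+5).

(3y-11)(8a+5)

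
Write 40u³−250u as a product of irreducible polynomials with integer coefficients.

10u(2u+5)(2u−5)

Factor out 10u, leaving 4u²−25, which is a difference of two squares.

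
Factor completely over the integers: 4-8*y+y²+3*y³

(3*y-2)*(y+2)*(y-1)

By the rational root theorem, y = 1 is a root, so (y-1) is a factor; dividing leaves 3*y²+4*y-4.
The remaining quadratic factors as (y+2)(3*y-2).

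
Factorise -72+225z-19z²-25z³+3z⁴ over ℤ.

(3z-1)(z+3)(z-3)(z-8)

Trying the rational-root candidates, z = -3 is a root, giving the factor (z+3) and quotient 3z³-34z²+83z-24.
Continuing, z = 3 is a root, so (z-3) divides it; the quotient is 3z²-25z+8.
The remaining quadratic factors as (z-8)(3z-1).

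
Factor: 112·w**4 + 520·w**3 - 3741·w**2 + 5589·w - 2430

(4·w - 5)·(4·w - 9)·(7·w - 6)·(w + 9)

Trying the rational-root candidates, w = 9/4 is a root, so (4·w - 9) divides it; the quotient is 28·w**3 + 193·w**2 - 501·w + 270.
Next, w = 5/4 is a root, so (4·w - 5) divides it; the quotient is 7·w**2 + 57·w - 54.
The remaining quadratic factors as (w + 9)(7·w - 6).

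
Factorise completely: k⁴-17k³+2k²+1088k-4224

(k+8)(k-11)(k-6)(k-8)

Among the possible rational roots, k = 6 is a root, giving the factor (k-6) and quotient k³-11k²-64k+704.
Next, k = -8 is a root, giving the factor (k+8) and quotient k²-19k+88.
The remaining quadratic factors as (k-11)(k-8).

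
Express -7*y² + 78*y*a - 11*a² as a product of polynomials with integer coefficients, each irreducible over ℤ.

Group: -7*y*(y - 11*a) + a*(y - 11*a); both groups contain (y - 11*a).

-(y - 11*a)*(7*y - a)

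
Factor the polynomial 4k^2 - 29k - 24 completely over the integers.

Need a pair with product 4·(-24) = -96 and sum -29: that's -32 and 3.
Split the middle term: 4k^2 - 32k + 3k - 24 = 4k(k - 8) + 3(k - 8).

(4k + 3)(k - 8)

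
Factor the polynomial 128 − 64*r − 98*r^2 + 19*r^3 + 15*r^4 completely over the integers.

Trying the rational-root candidates, r = −8/5 is a root, so (5*r + 8) is a factor; dividing leaves 3*r^3 − r^2 − 18*r + 16.
Next, r = −8/3 is a root, giving the factor (3*r + 8) and quotient r^2 − 3*r + 2.
The remaining quadratic factors as (r − 1)(r − 2).

(3*r + 8)*(5*r + 8)*(r − 1)*(r − 2)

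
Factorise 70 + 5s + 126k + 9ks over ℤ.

(9k + 5)(s + 14)

Group as (9ks + 126k) + (5s + 70) = 9k(s + 14) + 5(s + 14).
Both groups share the factor (s + 14).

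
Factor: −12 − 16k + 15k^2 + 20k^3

(4k + 3)(5k^2 − 4)

Group as (20k^3 − 16k) + (15k^2 − 12) = 4k(5k^2 − 4) + 3(5k^2 − 4).
Both groups share the factor (5k^2 − 4).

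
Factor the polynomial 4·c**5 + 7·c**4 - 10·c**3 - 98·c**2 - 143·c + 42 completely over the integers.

(4·c - 1)·(c + 2)·(c - 3)·(c**2 + 3·c + 7)

Among the possible rational roots, c = 3 is a root, so (c - 3) divides it; the quotient is 4·c**4 + 19·c**3 + 47·c**2 + 43·c - 14.
Next, c = 1/4 is a root, giving the factor (4·c - 1) and quotient c**3 + 5·c**2 + 13·c + 14.
Next, c = -2 is a root, giving the factor (c + 2) and quotient c**2 + 3·c + 7.
The quadratic c**2 + 3·c + 7 has discriminant -19 < 0 and is irreducible over ℤ.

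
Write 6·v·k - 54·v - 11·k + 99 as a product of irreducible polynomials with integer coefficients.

(6·v - 11)·(k - 9)

Group as (6·v·k - 54·v) + (-11·k + 99) = 6·v·(k - 9) - 11·(k - 9).
Both groups share the factor (k - 9).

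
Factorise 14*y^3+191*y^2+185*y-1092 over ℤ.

By the rational root theorem, y = -12 is a root, so (y+12) is a factor; dividing leaves 14*y^2+23*y-91.
The remaining quadratic factors as (7*y-13)(2*y+7).

(2*y+7)*(7*y-13)*(y+12)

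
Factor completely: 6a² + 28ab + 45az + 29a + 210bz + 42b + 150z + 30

Group: 3a(2a + 15z + 3) + (14b + 10)(2a + 15z + 3); both groups contain (2a + 15z + 3).

(2a + 15z + 3)(3a + 14b + 10)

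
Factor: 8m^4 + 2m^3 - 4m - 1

(4m + 1)(2m^3 - 1)

Group as (8m^4 - 4m) + (2m^3 - 1) = 4m(2m^3 - 1) + (2m^3 - 1).
Both groups share the factor (2m^3 - 1).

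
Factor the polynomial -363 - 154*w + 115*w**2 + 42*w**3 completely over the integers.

(6*w - 11)*(7*w + 11)*(w + 3)

Testing divisors of the constant over divisors of the leading coefficient, w = -11/7 is a root, so (7*w + 11) is a factor; dividing leaves 6*w**2 + 7*w - 33.
The remaining quadratic factors as (w + 3)(6*w - 11).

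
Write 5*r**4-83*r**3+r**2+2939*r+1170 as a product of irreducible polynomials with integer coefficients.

(5*r+2)*(r+5)*(r-13)*(r-9)

Testing divisors of the constant over divisors of the leading coefficient, r = 13 is a root, so (r-13) divides it; the quotient is 5*r**3-18*r**2-233*r-90.
Then r = 9 is a root, so (r-9) is a factor; dividing leaves 5*r**2+27*r+10.
The remaining quadratic factors as (r+5)(5*r+2).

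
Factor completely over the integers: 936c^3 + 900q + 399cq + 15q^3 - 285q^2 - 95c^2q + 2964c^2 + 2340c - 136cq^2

(13c + 5q)(8c - 3q + 12)(9c - q + 15)

Group: 8c(117c^2 + 32cq + 195c - 5q^2 + 75q) + (-3q + 12)(117c^2 + 32cq + 195c - 5q^2 + 75q); both groups contain (117c^2 + 32cq + 195c - 5q^2 + 75q), so (8c - 3q + 12) is a factor with cofactor 117c^2 + 32cq + 195c - 5q^2 + 75q.
The cofactor groups again: 117c^2 + 32cq + 195c - 5q^2 + 75q = 9c(13c + 5q) + (-q + 15)(13c + 5q); both groups contain (13c + 5q), giving (9c - q + 15)(13c + 5q).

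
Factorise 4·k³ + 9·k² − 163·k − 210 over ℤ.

Testing divisors of the constant over divisors of the leading coefficient, k = 6 is a root, so (k − 6) divides it; the quotient is 4·k² + 33·k + 35.
The remaining quadratic factors as (4·k + 5)(k + 7).

(4·k + 5)·(k + 7)·(k − 6)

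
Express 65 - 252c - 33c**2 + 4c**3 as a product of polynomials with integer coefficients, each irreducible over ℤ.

(4c - 1)(c + 5)(c - 13)

Trying the rational-root candidates, c = 13 is a root, giving the factor (c - 13) and quotient 4c**2 + 19c - 5.
The remaining quadratic factors as (c + 5)(4c - 1).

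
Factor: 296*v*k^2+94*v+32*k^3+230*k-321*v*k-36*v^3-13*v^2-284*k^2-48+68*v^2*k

-(v-4*k+2)*(4*v+8*k-3)*(9*v+k-8)

Group: 9*v*(-4*v^2+8*v*k-5*v+32*k^2-28*k+6) + (k-8)*(-4*v^2+8*v*k-5*v+32*k^2-28*k+6); both groups contain (-4*v^2+8*v*k-5*v+32*k^2-28*k+6), so (9*v+k-8) is a factor with cofactor -4*v^2+8*v*k-5*v+32*k^2-28*k+6.
The cofactor groups again: -4*v^2+8*v*k-5*v+32*k^2-28*k+6 = -4*v*(v-4*k+2) + (-8*k+3)*(v-4*k+2); both groups contain (v-4*k+2), giving -(4*v+8*k-3)*(v-4*k+2).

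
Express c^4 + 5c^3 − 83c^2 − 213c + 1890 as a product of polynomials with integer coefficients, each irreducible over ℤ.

By the rational root theorem, c = −7 is a root, so (c + 7) is a factor; dividing leaves c^3 − 2c^2 − 69c + 270.
Continuing, c = −9 is a root, giving the factor (c + 9) and quotient c^2 − 11c + 30.
The remaining quadratic factors as (c − 5)(c − 6).

(c + 7)(c + 9)(c − 5)(c − 6)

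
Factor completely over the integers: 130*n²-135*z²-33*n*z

(10*n+9*z)*(13*n-15*z)

Group: 13*n*(10*n+9*z) - 15*z*(10*n+9*z); both groups contain (10*n+9*z).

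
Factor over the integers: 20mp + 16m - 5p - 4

(4m - 1)(5p + 4)

Group as (20mp + 16m) + (-5p - 4) = 4m(5p + 4) - (5p + 4).
Both groups share the factor (5p + 4).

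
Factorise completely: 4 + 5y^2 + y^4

Substitute u = y^2 to get a quadratic in u, then factor.
y^2 + 4 is irreducible over ℤ (sum of squares).
y^2 + 1 is irreducible over ℤ (sum of squares).

(y^2 + 1)(y^2 + 4)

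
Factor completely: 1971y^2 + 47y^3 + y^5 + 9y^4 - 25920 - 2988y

Trying the rational-root candidates, y = -15 is a root, so (y + 15) is a factor; dividing leaves y^4 - 6y^3 + 137y^2 - 84y - 1728.
Continuing, y = 4 is a root, so (y - 4) is a factor; dividing leaves y^3 - 2y^2 + 129y + 432.
Next, y = -3 is a root, so (y + 3) is a factor; dividing leaves y^2 - 5y + 144.
The quadratic y^2 - 5y + 144 has discriminant -551 < 0 and is irreducible over ℤ.

(y + 15)(y + 3)(y - 4)(y^2 - 5y + 144)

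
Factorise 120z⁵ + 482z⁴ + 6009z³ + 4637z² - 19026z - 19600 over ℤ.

Trying the rational-root candidates, z = -7/6 is a root, giving the factor (6z + 7) and quotient 20z⁴ + 57z³ + 935z² - 318z - 2800.
Next, z = -8/5 is a root, so (5z + 8) divides it; the quotient is 4z³ + 5z² + 179z - 350.
Then z = 7/4 is a root, so (4z - 7) is a factor; dividing leaves z² + 3z + 50.
The quadratic z² + 3z + 50 has discriminant -191 < 0 and is irreducible over ℤ.

(4z - 7)(5z + 8)(6z + 7)(z² + 3z + 50)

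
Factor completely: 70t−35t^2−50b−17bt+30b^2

Group: 5b(6b+5t−10) − 7t(6b+5t−10); both groups contain (6b+5t−10).

(5b−7t)(6b+5t−10)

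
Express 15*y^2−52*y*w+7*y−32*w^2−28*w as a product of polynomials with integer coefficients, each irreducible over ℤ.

(y−4*w)*(15*y+8*w+7)

Group: y*(15*y+8*w+7) − 4*w*(15*y+8*w+7); both groups contain (15*y+8*w+7).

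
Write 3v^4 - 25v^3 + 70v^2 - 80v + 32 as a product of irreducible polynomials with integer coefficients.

(3v - 4)(v - 1)(v - 2)(v - 4)

Testing divisors of the constant over divisors of the leading coefficient, v = 1 is a root, so (v - 1) is a factor; dividing leaves 3v^3 - 22v^2 + 48v - 32.
Continuing, v = 4 is a root, so (v - 4) divides it; the quotient is 3v^2 - 10v + 8.
The remaining quadratic factors as (v - 2)(3v - 4).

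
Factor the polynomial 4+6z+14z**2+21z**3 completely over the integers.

Group as (21z**3+6z) + (14z**2+4) = 3z(7z**2+2) + 2(7z**2+2).
Both groups share the factor (7z**2+2).

(3z+2)(7z**2+2)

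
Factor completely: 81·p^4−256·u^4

(3·p+4·u)·(3·p−4·u)·(9·p^2+16·u^2)

(3·p)⁴ − (4·u)⁴ = ((3·p)² − (4·u)²)((3·p)² + (4·u)²); the first factor splits again, the second (9·p^2+16·u^2) is irreducible.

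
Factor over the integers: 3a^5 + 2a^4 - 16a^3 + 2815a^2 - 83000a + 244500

(3a - 10)(a + 15)(a - 10)(a^2 - a + 163)

By the rational root theorem, a = 10/3 is a root, so (3a - 10) is a factor; dividing leaves a^4 + 4a^3 + 8a^2 + 965a - 24450.
Next, a = -15 is a root, giving the factor (a + 15) and quotient a^3 - 11a^2 + 173a - 1630.
Then a = 10 is a root, so (a - 10) divides it; the quotient is a^2 - a + 163.
The quadratic a^2 - a + 163 has discriminant -651 < 0 and is irreducible over ℤ.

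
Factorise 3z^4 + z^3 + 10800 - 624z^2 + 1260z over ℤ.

(3z + 10)(z + 15)(z - 12)(z - 6)

By the rational root theorem, z = 12 is a root, so (z - 12) is a factor; dividing leaves 3z^3 + 37z^2 - 180z - 900.
Continuing, z = -15 is a root, giving the factor (z + 15) and quotient 3z^2 - 8z - 60.
The remaining quadratic factors as (z - 6)(3z + 10).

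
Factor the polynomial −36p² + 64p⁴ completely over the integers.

Pull out the common factor 4p²; 16p² − 9 is a difference of squares.

4p²(4p + 3)(4p − 3)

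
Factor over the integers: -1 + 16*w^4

(2*w)⁴ − (1)⁴ = ((2*w)² − (1)²)((2*w)² + (1)²); the first factor splits again, the second (4*w^2 + 1) is irreducible.

(2*w + 1)*(2*w - 1)*(4*w^2 + 1)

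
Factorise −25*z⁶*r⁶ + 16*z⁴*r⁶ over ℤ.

Factor out z⁴*r⁶ first: what remains is −25*z² + 16.
Recognize a difference of squares with the parts 4 and 5*z.

−r⁶*z⁴*(5*z + 4)*(5*z − 4)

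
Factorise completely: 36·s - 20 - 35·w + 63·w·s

(7·w + 4)·(9·s - 5)

Group as (63·w·s - 35·w) + (36·s - 20) = 7·w·(9·s - 5) + 4·(9·s - 5).
Both groups share the factor (9·s - 5).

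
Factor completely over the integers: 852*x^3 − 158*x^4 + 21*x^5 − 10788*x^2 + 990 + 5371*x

(3*x − 2)*(7*x + 1)*(x − 9)*(x^2 + 2*x + 55)

Among the possible rational roots, x = −1/7 is a root, so (7*x + 1) divides it; the quotient is 3*x^4 − 23*x^3 + 125*x^2 − 1559*x + 990.
Continuing, x = 9 is a root, so (x − 9) is a factor; dividing leaves 3*x^3 + 4*x^2 + 161*x − 110.
Then x = 2/3 is a root, so (3*x − 2) is a factor; dividing leaves x^2 + 2*x + 55.
The quadratic x^2 + 2*x + 55 has discriminant −216 < 0 and is irreducible over ℤ.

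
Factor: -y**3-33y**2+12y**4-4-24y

(3y+2)(4y+1)(y+1)(y-2)

Trying the rational-root candidates, y = -1 is a root, so (y+1) divides it; the quotient is 12y**3-13y**2-20y-4.
Next, y = -2/3 is a root, giving the factor (3y+2) and quotient 4y**2-7y-2.
The remaining quadratic factors as (y-2)(4y+1).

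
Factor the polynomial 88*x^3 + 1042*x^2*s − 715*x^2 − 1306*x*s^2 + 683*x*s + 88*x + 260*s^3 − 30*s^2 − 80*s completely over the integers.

Group: 11*x*(8*x^2 + 102*x*s − 65*x − 26*s^2 + 3*s + 8) − 10*s*(8*x^2 + 102*x*s − 65*x − 26*s^2 + 3*s + 8); both groups contain (8*x^2 + 102*x*s − 65*x − 26*s^2 + 3*s + 8), so (11*x − 10*s) is a factor with cofactor 8*x^2 + 102*x*s − 65*x − 26*s^2 + 3*s + 8.
The cofactor groups again: 8*x^2 + 102*x*s − 65*x − 26*s^2 + 3*s + 8 = x*(8*x − 2*s − 1) + (13*s − 8)*(8*x − 2*s − 1); both groups contain (8*x − 2*s − 1), giving (x + 13*s − 8)*(8*x − 2*s − 1).

(11*x − 10*s)*(8*x − 2*s − 1)*(x + 13*s − 8)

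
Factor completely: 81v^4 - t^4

Difference of squares twice: with A = 3v and B = t, A⁴ − B⁴ = (A² − B²)(A² + B²), and A² − B² factors again.

(3v - t)(3v + t)(9v^2 + t^2)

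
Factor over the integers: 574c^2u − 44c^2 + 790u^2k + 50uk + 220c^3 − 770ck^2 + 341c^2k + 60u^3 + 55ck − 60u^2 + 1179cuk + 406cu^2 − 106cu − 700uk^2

(11c + 10u)(4c + 6u − 5k)(5c + u + 14k − 1)

Group: 4c(55c^2 + 61cu + 154ck − 11c + 10u^2 + 140uk − 10u) + (6u − 5k)(55c^2 + 61cu + 154ck − 11c + 10u^2 + 140uk − 10u); both groups contain (55c^2 + 61cu + 154ck − 11c + 10u^2 + 140uk − 10u), so (4c + 6u − 5k) is a factor with cofactor 55c^2 + 61cu + 154ck − 11c + 10u^2 + 140uk − 10u.
The cofactor groups again: 55c^2 + 61cu + 154ck − 11c + 10u^2 + 140uk − 10u = 5c(11c + 10u) + (u + 14k − 1)(11c + 10u); both groups contain (11c + 10u), giving (5c + u + 14k − 1)(11c + 10u).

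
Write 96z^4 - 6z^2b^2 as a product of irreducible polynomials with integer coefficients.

Pull out the common factor 6z^2; 16z^2 - b^2 is a difference of squares.

6z^2(4z - b)(4z + b)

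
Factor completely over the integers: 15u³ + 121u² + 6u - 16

(3u - 1)(5u + 2)(u + 8)

Trying the rational-root candidates, u = -8 is a root, so (u + 8) divides it; the quotient is 15u² + u - 2.
The remaining quadratic factors as (5u + 2)(3u - 1).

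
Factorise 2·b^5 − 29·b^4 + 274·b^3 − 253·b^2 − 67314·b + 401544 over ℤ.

Among the possible rational roots, b = −11 is a root, giving the factor (b + 11) and quotient 2·b^4 − 51·b^3 + 835·b^2 − 9438·b + 36504.
Then b = 13/2 is a root, so (2·b − 13) divides it; the quotient is b^3 − 19·b^2 + 294·b − 2808.
Then b = 13 is a root, giving the factor (b − 13) and quotient b^2 − 6·b + 216.
The quadratic b^2 − 6·b + 216 has discriminant −828 < 0 and is irreducible over ℤ.

(2·b − 13)·(b + 11)·(b − 13)·(b^2 − 6·b + 216)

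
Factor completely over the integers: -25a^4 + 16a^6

a^4(4a + 5)(4a - 5)

Pull out the common factor a^4, leaving 16a^2 - 25.
Recognize a difference of squares with the parts 4a and 5.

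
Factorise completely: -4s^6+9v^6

Recognize a difference of squares with the parts 3v^3 and 2s^3.

(3v^3-2s^3)(3v^3+2s^3)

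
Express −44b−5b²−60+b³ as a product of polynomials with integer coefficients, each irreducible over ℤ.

Testing divisors of the constant over divisors of the leading coefficient, b = 10 is a root, giving the factor (b−10) and quotient b²+5b+6.
The remaining quadratic factors as (b+2)(b+3).

(b+2)(b+3)(b−10)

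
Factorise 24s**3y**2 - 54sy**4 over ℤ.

6sy**2(2s + 3y)(2s - 3y)

Every term has a factor of 6sy**2. Then 4s**2 - 9y**2 = (2s)² − (3y)².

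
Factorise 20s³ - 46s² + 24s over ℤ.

Pull out the common factor 2s, then factor the remaining trinomial.

2s(2s - 3)(5s - 4)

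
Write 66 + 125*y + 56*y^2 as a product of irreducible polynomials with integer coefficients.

(7*y + 6)*(8*y + 11)

Need a pair with product 56·66 = 3696 and sum 125: that's 48 and 77.
Split the middle term: 56*y^2 + 48*y + 77*y + 66 = 8*y*(7*y + 6) + 11*(7*y + 6).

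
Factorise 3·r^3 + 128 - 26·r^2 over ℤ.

Among the possible rational roots, r = -2 is a root, giving the factor (r + 2) and quotient 3·r^2 - 32·r + 64.
The remaining quadratic factors as (r - 8)(3·r - 8).

(3·r - 8)·(r + 2)·(r - 8)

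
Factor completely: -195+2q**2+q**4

(q**2+15)(q**2-13)

Substitute u = q**2 to get a quadratic in u, then factor.
q**2-13 is irreducible over ℤ (13 is not a perfect square).
q**2+15 is irreducible over ℤ (always positive, so no real roots).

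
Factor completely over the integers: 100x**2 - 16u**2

4(5x - 2u)(5x + 2u)

Every term has a factor of 4. Then 25x**2 - 4u**2 = (5x)² − (2u)².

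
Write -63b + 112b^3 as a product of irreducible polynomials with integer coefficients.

Pull out the common factor 7b; 16b^2 - 9 is a difference of squares.

7b(4b + 3)(4b - 3)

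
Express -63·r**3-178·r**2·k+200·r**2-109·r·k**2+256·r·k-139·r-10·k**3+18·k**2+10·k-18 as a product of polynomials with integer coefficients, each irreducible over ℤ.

Group: r·(-63·r**2-52·r·k+74·r-5·k**2+4·k+9) + (2·k-2)·(-63·r**2-52·r·k+74·r-5·k**2+4·k+9); both groups contain (-63·r**2-52·r·k+74·r-5·k**2+4·k+9), so (r+2·k-2) is a factor with cofactor -63·r**2-52·r·k+74·r-5·k**2+4·k+9.
The cofactor groups again: -63·r**2-52·r·k+74·r-5·k**2+4·k+9 = -7·r·(9·r+k+1) + (-5·k+9)·(9·r+k+1); both groups contain (9·r+k+1), giving -(7·r+5·k-9)·(9·r+k+1).

-(r+2·k-2)·(7·r+5·k-9)·(9·r+k+1)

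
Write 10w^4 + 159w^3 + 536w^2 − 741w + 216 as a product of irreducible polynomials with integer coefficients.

(2w − 1)(5w − 3)(w + 8)(w + 9)

Among the possible rational roots, w = −9 is a root, so (w + 9) divides it; the quotient is 10w^3 + 69w^2 − 85w + 24.
Then w = 1/2 is a root, so (2w − 1) divides it; the quotient is 5w^2 + 37w − 24.
The remaining quadratic factors as (w + 8)(5w − 3).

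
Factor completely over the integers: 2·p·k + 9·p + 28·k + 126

(2·k + 9)·(p + 14)

Group as (2·p·k + 9·p) + (28·k + 126) = p·(2·k + 9) + 14·(2·k + 9).
Both groups share the factor (2·k + 9).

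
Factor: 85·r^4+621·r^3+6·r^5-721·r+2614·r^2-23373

Trying the rational-root candidates, r = -9/2 is a root, giving the factor (2·r+9) and quotient 3·r^4+29·r^3+180·r^2+497·r-2597.
Next, r = 7/3 is a root, giving the factor (3·r-7) and quotient r^3+12·r^2+88·r+371.
Next, r = -7 is a root, giving the factor (r+7) and quotient r^2+5·r+53.
The quadratic r^2+5·r+53 has discriminant -187 < 0 and is irreducible over ℤ.

(2·r+9)·(3·r-7)·(r+7)·(r^2+5·r+53)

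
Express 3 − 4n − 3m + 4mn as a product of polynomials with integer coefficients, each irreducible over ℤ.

(4n − 3)(m − 1)

Group as (4mn − 3m) + (−4n + 3) = m(4n − 3) − (4n − 3).
Both groups share the factor (4n − 3).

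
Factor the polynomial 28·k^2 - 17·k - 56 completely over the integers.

Need a pair with product 28·(-56) = -1568 and sum -17: that's -49 and 32.
Split the middle term: 28·k^2 - 49·k + 32·k - 56 = 7·k·(4·k - 7) + 8·(4·k - 7).

(4·k - 7)·(7·k + 8)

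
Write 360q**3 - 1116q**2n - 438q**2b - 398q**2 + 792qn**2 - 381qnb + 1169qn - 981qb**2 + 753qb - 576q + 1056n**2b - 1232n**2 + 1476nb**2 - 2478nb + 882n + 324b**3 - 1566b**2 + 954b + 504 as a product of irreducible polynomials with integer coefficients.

Group: 4q(90q**2 - 99qn + 93qb - 32q - 132nb + 154n - 36b**2 + 186b - 168) + (-8n - 9b - 3)(90q**2 - 99qn + 93qb - 32q - 132nb + 154n - 36b**2 + 186b - 168); both groups contain (90q**2 - 99qn + 93qb - 32q - 132nb + 154n - 36b**2 + 186b - 168), so (4q - 8n - 9b - 3) is a factor with cofactor 90q**2 - 99qn + 93qb - 32q - 132nb + 154n - 36b**2 + 186b - 168.
The cofactor groups again: 90q**2 - 99qn + 93qb - 32q - 132nb + 154n - 36b**2 + 186b - 168 = 9q(10q - 11n - 3b + 12) + (12b - 14)(10q - 11n - 3b + 12); both groups contain (10q - 11n - 3b + 12), giving (9q + 12b - 14)(10q - 11n - 3b + 12).

(10q - 11n - 3b + 12)(4q - 8n - 9b - 3)(9q + 12b - 14)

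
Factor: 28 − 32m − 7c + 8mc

Group as (8mc − 32m) + (−7c + 28) = 8m(c − 4) − 7(c − 4).
Both groups share the factor (c − 4).

(8m − 7)(c − 4)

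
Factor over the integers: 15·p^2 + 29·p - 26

Need a pair with product 15·(-26) = -390 and sum 29: that's -10 and 39.
Split the middle term: 15·p^2 - 10·p + 39·p - 26 = 5·p·(3·p - 2) + 13·(3·p - 2).

(3·p - 2)·(5·p + 13)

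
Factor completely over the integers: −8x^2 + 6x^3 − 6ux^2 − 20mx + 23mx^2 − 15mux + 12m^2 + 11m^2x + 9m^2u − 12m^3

−(3m + x)(4m − 3u + 3x − 4)(m − 2x)

Group: 4m(−3m^2 + 5mx + 2x^2) + (−3u + 3x − 4)(−3m^2 + 5mx + 2x^2); both groups contain (−3m^2 + 5mx + 2x^2), so (4m − 3u + 3x − 4) is a factor with cofactor −3m^2 + 5mx + 2x^2.
The cofactor groups again: −3m^2 + 5mx + 2x^2 = −3m(m − 2x) − x(m − 2x); both groups contain (m − 2x), giving −(3m + x)(m − 2x).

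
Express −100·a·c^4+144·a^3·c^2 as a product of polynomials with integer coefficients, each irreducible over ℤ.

Factor out 4·a·c^2, leaving 36·a^2−25·c^2, which is a difference of two squares.

4·a·c^2·(6·a+5·c)·(6·a−5·c)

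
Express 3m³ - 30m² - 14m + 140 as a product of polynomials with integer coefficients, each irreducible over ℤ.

(m - 10)(3m² - 14)

Group as (3m³ - 14m) + (-30m² + 140) = m(3m² - 14) - 10(3m² - 14).
Both groups share the factor (3m² - 14).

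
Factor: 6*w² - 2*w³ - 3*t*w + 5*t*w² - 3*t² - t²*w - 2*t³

-(2*t - w + 3)*(t + 2*w)*(t - w)

Group: 2*t*(-t² - t*w + 2*w²) + (-w + 3)*(-t² - t*w + 2*w²); both groups contain (-t² - t*w + 2*w²), so (2*t - w + 3) is a factor with cofactor -t² - t*w + 2*w².
The cofactor groups again: -t² - t*w + 2*w² = -t*(t + 2*w) + w*(t + 2*w); both groups contain (t + 2*w), giving -(t - w)*(t + 2*w).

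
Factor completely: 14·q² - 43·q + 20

(2·q - 5)·(7·q - 4)

Need a pair with product 14·20 = 280 and sum -43: that's -35 and -8.
Split the middle term: 14·q² - 35·q - 8·q + 20 = 7·q·(2·q - 5) - 4·(2·q - 5).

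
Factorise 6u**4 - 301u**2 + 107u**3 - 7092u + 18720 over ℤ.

Among the possible rational roots, u = -12 is a root, giving the factor (u + 12) and quotient 6u**3 + 35u**2 - 721u + 1560.
Next, u = 8/3 is a root, giving the factor (3u - 8) and quotient 2u**2 + 17u - 195.
The remaining quadratic factors as (2u - 13)(u + 15).

(2u - 13)(3u - 8)(u + 12)(u + 15)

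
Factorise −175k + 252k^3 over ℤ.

7k(6k + 5)(6k − 5)

Every term has a factor of 7k. Then 36k^2 − 25 = (6k)² − (5)².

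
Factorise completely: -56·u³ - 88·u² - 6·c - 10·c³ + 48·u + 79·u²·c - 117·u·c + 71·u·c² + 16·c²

Group: u·(-56·u² - 33·u·c + 24·u + 5·c² - 3·c) + (-2·c + 2)·(-56·u² - 33·u·c + 24·u + 5·c² - 3·c); both groups contain (-56·u² - 33·u·c + 24·u + 5·c² - 3·c), so (u - 2·c + 2) is a factor with cofactor -56·u² - 33·u·c + 24·u + 5·c² - 3·c.
The cofactor groups again: -56·u² - 33·u·c + 24·u + 5·c² - 3·c = -8·u·(7·u + 5·c - 3) + c·(7·u + 5·c - 3); both groups contain (7·u + 5·c - 3), giving -(8·u - c)·(7·u + 5·c - 3).

-(u - 2·c + 2)·(8·u - c)·(7·u + 5·c - 3)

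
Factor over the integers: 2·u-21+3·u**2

(3·u-7)·(u+3)

Need a pair with product 3·(-21) = -63 and sum 2: that's 9 and -7.
Split the middle term: 3·u**2+9·u - 7·u-21 = 3·u·(u+3) - 7·(u+3).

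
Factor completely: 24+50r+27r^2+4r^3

(4r+3)(r+2)(r+4)

Among the possible rational roots, r = -3/4 is a root, so (4r+3) divides it; the quotient is r^2+6r+8.
The remaining quadratic factors as (r+2)(r+4).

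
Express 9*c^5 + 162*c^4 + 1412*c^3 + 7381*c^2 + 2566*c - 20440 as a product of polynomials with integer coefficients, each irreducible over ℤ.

Testing divisors of the constant over divisors of the leading coefficient, c = -7/3 is a root, giving the factor (3*c + 7) and quotient 3*c^4 + 47*c^3 + 361*c^2 + 1618*c - 2920.
Continuing, c = -10 is a root, so (c + 10) divides it; the quotient is 3*c^3 + 17*c^2 + 191*c - 292.
Next, c = 4/3 is a root, so (3*c - 4) is a factor; dividing leaves c^2 + 7*c + 73.
The quadratic c^2 + 7*c + 73 has discriminant -243 < 0 and is irreducible over ℤ.

(3*c + 7)*(3*c - 4)*(c + 10)*(c^2 + 7*c + 73)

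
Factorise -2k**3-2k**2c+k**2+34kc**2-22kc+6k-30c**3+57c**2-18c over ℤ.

Group: k(-2k**2-8kc+k+10c**2-19c+6) - 3c(-2k**2-8kc+k+10c**2-19c+6); both groups contain (-2k**2-8kc+k+10c**2-19c+6), so (k-3c) is a factor with cofactor -2k**2-8kc+k+10c**2-19c+6.
The cofactor groups again: -2k**2-8kc+k+10c**2-19c+6 = -k(2k-2c+3) + (-5c+2)(2k-2c+3); both groups contain (2k-2c+3), giving -(k+5c-2)(2k-2c+3).

-(2k-2c+3)(k-3c)(k+5c-2)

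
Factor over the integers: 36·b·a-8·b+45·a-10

(4·b+5)·(9·a-2)

Group as (36·b·a-8·b) + (45·a-10) = 4·b·(9·a-2) + 5·(9·a-2).
Both groups share the factor (9·a-2).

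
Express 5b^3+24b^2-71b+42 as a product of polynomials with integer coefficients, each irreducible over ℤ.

Testing divisors of the constant over divisors of the leading coefficient, b = 1 is a root, giving the factor (b-1) and quotient 5b^2+29b-42.
The remaining quadratic factors as (b+7)(5b-6).

(5b-6)(b+7)(b-1)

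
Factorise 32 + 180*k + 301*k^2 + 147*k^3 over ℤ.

Testing divisors of the constant over divisors of the leading coefficient, k = -1/3 is a root, giving the factor (3*k + 1) and quotient 49*k^2 + 84*k + 32.
The remaining quadratic factors as (7*k + 8)(7*k + 4).

(3*k + 1)*(7*k + 4)*(7*k + 8)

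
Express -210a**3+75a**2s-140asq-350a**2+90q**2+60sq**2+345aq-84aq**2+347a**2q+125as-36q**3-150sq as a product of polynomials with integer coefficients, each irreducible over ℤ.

Group: 14a(-15a**2+28aq-25a-12q**2+30q) + (-5s+3q)(-15a**2+28aq-25a-12q**2+30q); both groups contain (-15a**2+28aq-25a-12q**2+30q), so (14a-5s+3q) is a factor with cofactor -15a**2+28aq-25a-12q**2+30q.
The cofactor groups again: -15a**2+28aq-25a-12q**2+30q = -5a(3a-2q+5) + 6q(3a-2q+5); both groups contain (3a-2q+5), giving -(5a-6q)(3a-2q+5).

-(14a-5s+3q)(3a-2q+5)(5a-6q)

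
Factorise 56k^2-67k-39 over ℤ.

Need a pair with product 56·(-39) = -2184 and sum -67: that's 24 and -91.
Split the middle term: 56k^2+24k - 91k-39 = 8k(7k+3) - 13(7k+3).

(7k+3)(8k-13)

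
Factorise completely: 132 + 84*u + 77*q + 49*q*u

Group as (49*q*u + 77*q) + (84*u + 132) = 7*q*(7*u + 11) + 12*(7*u + 11).
Both groups share the factor (7*u + 11).

(7*q + 12)*(7*u + 11)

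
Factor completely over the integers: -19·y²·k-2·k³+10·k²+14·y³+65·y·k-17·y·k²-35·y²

Group: 2·y·(7·y²-13·y·k-2·k²) + (k-5)·(7·y²-13·y·k-2·k²); both groups contain (7·y²-13·y·k-2·k²), so (2·y+k-5) is a factor with cofactor 7·y²-13·y·k-2·k².
The cofactor groups again: 7·y²-13·y·k-2·k² = y·(7·y+k) - 2·k·(7·y+k); both groups contain (7·y+k), giving (y-2·k)·(7·y+k).

(y-2·k)·(2·y+k-5)·(7·y+k)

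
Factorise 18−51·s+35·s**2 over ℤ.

Need a pair with product 35·18 = 630 and sum −51: that's −21 and −30.
Split the middle term: 35·s**2−21·s − 30·s+18 = 7·s·(5·s−3) − 6·(5·s−3).

(5·s−3)·(7·s−6)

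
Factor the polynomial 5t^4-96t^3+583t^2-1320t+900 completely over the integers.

Testing divisors of the constant over divisors of the leading coefficient, t = 6/5 is a root, so (5t-6) is a factor; dividing leaves t^3-18t^2+95t-150.
Next, t = 5 is a root, so (t-5) is a factor; dividing leaves t^2-13t+30.
The remaining quadratic factors as (t-10)(t-3).

(5t-6)(t-10)(t-3)(t-5)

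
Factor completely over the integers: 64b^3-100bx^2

Every term has a factor of 4b. Then 16b^2-25x^2 = (4b)² − (5x)².

4b(4b+5x)(4b-5x)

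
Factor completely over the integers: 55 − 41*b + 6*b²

(6*b − 11)*(b − 5)

Need a pair with product 6·55 = 330 and sum −41: that's −30 and −11.
Split the middle term: 6*b² − 30*b − 11*b + 55 = 6*b*(b − 5) − 11*(b − 5).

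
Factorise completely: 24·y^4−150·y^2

6·y^2·(2·y+5)·(2·y−5)

Pull out the common factor 6·y^2; 4·y^2−25 is a difference of squares.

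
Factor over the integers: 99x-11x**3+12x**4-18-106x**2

(3x-2)(4x-1)(x+3)(x-3)

By the rational root theorem, x = -3 is a root, so (x+3) is a factor; dividing leaves 12x**3-47x**2+35x-6.
Next, x = 1/4 is a root, giving the factor (4x-1) and quotient 3x**2-11x+6.
The remaining quadratic factors as (3x-2)(x-3).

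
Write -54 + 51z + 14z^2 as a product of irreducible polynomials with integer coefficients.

Need a pair with product 14·(-54) = -756 and sum 51: that's 63 and -12.
Split the middle term: 14z^2 + 63z - 12z - 54 = 7z(2z + 9) - 6(2z + 9).

(2z + 9)(7z - 6)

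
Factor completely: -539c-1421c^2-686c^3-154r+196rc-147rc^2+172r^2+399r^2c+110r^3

Group: 5r(22r^2+49rc-14r-98c^2-49c) + (7c+11)(22r^2+49rc-14r-98c^2-49c); both groups contain (22r^2+49rc-14r-98c^2-49c), so (5r+7c+11) is a factor with cofactor 22r^2+49rc-14r-98c^2-49c.
The cofactor groups again: 22r^2+49rc-14r-98c^2-49c = 11r(2r+7c) + (-14c-7)(2r+7c); both groups contain (2r+7c), giving (11r-14c-7)(2r+7c).

(11r-14c-7)(2r+7c)(5r+7c+11)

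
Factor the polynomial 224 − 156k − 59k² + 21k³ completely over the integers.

(3k + 7)(7k − 8)(k − 4)

Testing divisors of the constant over divisors of the leading coefficient, k = −7/3 is a root, so (3k + 7) is a factor; dividing leaves 7k² − 36k + 32.
The remaining quadratic factors as (k − 4)(7k − 8).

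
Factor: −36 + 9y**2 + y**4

Substitute u = y**2 to get a quadratic in u, then factor.
y**2 + 12 is irreducible over ℤ (always positive, so no real roots).
y**2 − 3 is irreducible over ℤ (3 is not a perfect square).

(y**2 + 12)(y**2 − 3)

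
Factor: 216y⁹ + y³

Pull out the common factor y³, leaving 216y⁶ + 1.
Recognize a sum of cubes with the parts 6y² and 1.

y³(6y² + 1)(36y⁴ − 6y² + 1)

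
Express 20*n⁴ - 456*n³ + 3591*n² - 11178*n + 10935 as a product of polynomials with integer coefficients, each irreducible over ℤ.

(2*n - 15)*(2*n - 9)*(5*n - 9)*(n - 9)

Among the possible rational roots, n = 9/2 is a root, so (2*n - 9) is a factor; dividing leaves 10*n³ - 183*n² + 972*n - 1215.
Continuing, n = 9 is a root, so (n - 9) is a factor; dividing leaves 10*n² - 93*n + 135.
The remaining quadratic factors as (5*n - 9)(2*n - 15).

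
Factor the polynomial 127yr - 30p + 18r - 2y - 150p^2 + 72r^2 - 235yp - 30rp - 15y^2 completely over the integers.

-(15y + 8r + 10p + 2)(y - 9r + 15p)

Group: -15y(y - 9r + 15p) + (-8r - 10p - 2)(y - 9r + 15p); both groups contain (y - 9r + 15p).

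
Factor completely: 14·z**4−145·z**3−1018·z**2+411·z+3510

(2·z+9)·(7·z−13)·(z+2)·(z−15)

Testing divisors of the constant over divisors of the leading coefficient, z = 15 is a root, so (z−15) divides it; the quotient is 14·z**3+65·z**2−43·z−234.
Next, z = 13/7 is a root, giving the factor (7·z−13) and quotient 2·z**2+13·z+18.
The remaining quadratic factors as (z+2)(2·z+9).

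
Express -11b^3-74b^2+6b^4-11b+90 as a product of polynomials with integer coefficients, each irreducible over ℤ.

Trying the rational-root candidates, b = 1 is a root, so (b-1) is a factor; dividing leaves 6b^3-5b^2-79b-90.
Continuing, b = -2 is a root, giving the factor (b+2) and quotient 6b^2-17b-45.
The remaining quadratic factors as (2b-9)(3b+5).

(2b-9)(3b+5)(b+2)(b-1)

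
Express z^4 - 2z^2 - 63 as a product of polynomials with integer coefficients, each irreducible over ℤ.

Substitute u = z^2 to get a quadratic in u, then factor.
z^2 - 9 is a difference of squares.
z^2 + 7 is irreducible over ℤ (always positive, so no real roots).

(z + 3)(z - 3)(z^2 + 7)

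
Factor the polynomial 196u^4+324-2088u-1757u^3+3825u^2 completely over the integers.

By the rational root theorem, u = 6 is a root, giving the factor (u-6) and quotient 196u^3-581u^2+339u-54.
Next, u = 9/4 is a root, so (4u-9) is a factor; dividing leaves 49u^2-35u+6.
The remaining quadratic factors as (7u-3)(7u-2).

(4u-9)(7u-2)(7u-3)(u-6)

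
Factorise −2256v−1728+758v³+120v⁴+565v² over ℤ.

Trying the rational-root candidates, v = −8/3 is a root, giving the factor (3v+8) and quotient 40v³+146v²−201v−216.
Continuing, v = 8/5 is a root, so (5v−8) is a factor; dividing leaves 8v²+42v+27.
The remaining quadratic factors as (2v+9)(4v+3).

(2v+9)(3v+8)(4v+3)(5v−8)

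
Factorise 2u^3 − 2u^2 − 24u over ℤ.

Pull out the common factor 2u, then factor the remaining trinomial.

2u(u + 3)(u − 4)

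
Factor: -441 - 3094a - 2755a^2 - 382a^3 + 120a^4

Trying the rational-root candidates, a = 7 is a root, giving the factor (a - 7) and quotient 120a^3 + 458a^2 + 451a + 63.
Continuing, a = -1/6 is a root, so (6a + 1) divides it; the quotient is 20a^2 + 73a + 63.
The remaining quadratic factors as (5a + 7)(4a + 9).

(4a + 9)(5a + 7)(6a + 1)(a - 7)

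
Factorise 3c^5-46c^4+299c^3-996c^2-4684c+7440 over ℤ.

Among the possible rational roots, c = -3 is a root, so (c+3) is a factor; dividing leaves 3c^4-55c^3+464c^2-2388c+2480.
Continuing, c = 4/3 is a root, so (3c-4) is a factor; dividing leaves c^3-17c^2+132c-620.
Next, c = 10 is a root, so (c-10) divides it; the quotient is c^2-7c+62.
The quadratic c^2-7c+62 has discriminant -199 < 0 and is irreducible over ℤ.

(3c-4)(c+3)(c-10)(c^2-7c+62)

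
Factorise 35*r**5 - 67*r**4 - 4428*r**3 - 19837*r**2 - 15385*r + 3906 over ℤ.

Trying the rational-root candidates, r = 14 is a root, giving the factor (r - 14) and quotient 35*r**4 + 423*r**3 + 1494*r**2 + 1079*r - 279.
Next, r = -9/7 is a root, so (7*r + 9) is a factor; dividing leaves 5*r**3 + 54*r**2 + 144*r - 31.
Continuing, r = 1/5 is a root, giving the factor (5*r - 1) and quotient r**2 + 11*r + 31.
The quadratic r**2 + 11*r + 31 has discriminant -3 < 0 and is irreducible over ℤ.

(5*r - 1)*(7*r + 9)*(r - 14)*(r**2 + 11*r + 31)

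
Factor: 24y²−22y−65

(4y+5)(6y−13)

Need a pair with product 24·(−65) = −1560 and sum −22: that's −52 and 30.
Split the middle term: 24y²−52y + 30y−65 = 4y(6y−13) + 5(6y−13).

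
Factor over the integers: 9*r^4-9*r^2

Factor out 9*r^2, leaving r^2-1, which is a difference of two squares.

9*r^2*(r+1)*(r-1)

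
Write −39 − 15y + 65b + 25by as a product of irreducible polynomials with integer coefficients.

Group as (25by + 65b) + (−15y − 39) = 5b(5y + 13) − 3(5y + 13).
Both groups share the factor (5y + 13).

(5b − 3)(5y + 13)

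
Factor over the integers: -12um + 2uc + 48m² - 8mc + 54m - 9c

Group: -6m(2u - 8m - 9) + c(2u - 8m - 9); both groups contain (2u - 8m - 9).

-(2u - 8m - 9)(6m - c)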